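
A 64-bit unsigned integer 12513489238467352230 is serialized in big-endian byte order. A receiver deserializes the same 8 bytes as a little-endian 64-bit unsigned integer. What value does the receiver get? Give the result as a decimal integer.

12513489238467352230 in 64-bit hexadecimal is 0xADA8D829BF8516A6.
Stored big-endian, the bytes at ascending addresses are AD A8 D8 29 BF 85 16 A6.
Read back as little-endian, the first byte is least significant, giving 0xA61685BF29D8A8AD.
0xA61685BF29D8A8AD = 11967900115870984365.

11967900115870984365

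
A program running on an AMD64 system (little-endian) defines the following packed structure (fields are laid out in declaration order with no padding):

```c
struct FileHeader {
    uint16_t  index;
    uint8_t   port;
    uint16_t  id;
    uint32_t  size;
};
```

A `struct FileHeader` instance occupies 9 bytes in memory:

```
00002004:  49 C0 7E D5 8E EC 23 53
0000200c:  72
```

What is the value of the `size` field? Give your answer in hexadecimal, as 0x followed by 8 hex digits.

0x725323EC

`size` follows `index` (2 B), `port` (1 B), `id` (2 B), so it starts at offset 2 + 1 + 2 = 5 and occupies 4 bytes.
Bytes at offsets 5..8: EC 23 53 72.
Little-endian stores the least-significant byte at the lowest address.
Reassemble most-significant byte first: 72 53 23 EC → 0x725323EC.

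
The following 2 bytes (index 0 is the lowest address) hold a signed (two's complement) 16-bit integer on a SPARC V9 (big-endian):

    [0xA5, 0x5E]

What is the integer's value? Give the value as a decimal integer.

Big-endian stores the most-significant byte at the lowest address.
The bytes are already most-significant first: 0xA55E.
Top bit is set, so as a signed 16-bit value this is 0xA55E − 2^16 = -23202.

-23202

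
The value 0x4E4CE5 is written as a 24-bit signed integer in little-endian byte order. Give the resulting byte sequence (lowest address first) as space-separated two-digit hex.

Split into bytes (most-significant first): 4E 4C E5.
Little-endian stores the least-significant byte at the lowest address.
So at ascending addresses the bytes are E5 4C 4E.

E5 4C 4E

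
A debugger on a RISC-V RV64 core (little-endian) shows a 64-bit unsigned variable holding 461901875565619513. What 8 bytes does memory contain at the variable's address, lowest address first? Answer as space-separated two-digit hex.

461901875565619513 in hexadecimal, padded to 64 bits, is 0x0669014EFE2CE939.
Split into bytes (most-significant first): 06 69 01 4E FE 2C E9 39.
Little-endian stores the least-significant byte at the lowest address.
So at ascending addresses the bytes are 39 E9 2C FE 4E 01 69 06.

39 E9 2C FE 4E 01 69 06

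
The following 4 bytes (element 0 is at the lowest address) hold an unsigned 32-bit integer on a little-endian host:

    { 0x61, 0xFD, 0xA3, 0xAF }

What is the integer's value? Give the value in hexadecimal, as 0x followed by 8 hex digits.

In little-endian order the low byte comes first in memory.
Reassemble most-significant byte first: AF A3 FD 61 → 0xAFA3FD61.

0xAFA3FD61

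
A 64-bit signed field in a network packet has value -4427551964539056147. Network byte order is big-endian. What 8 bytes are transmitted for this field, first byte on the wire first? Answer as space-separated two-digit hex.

C2 8E 2C F2 49 11 0F ED

Two's complement of -4427551964539056147 in 64 bits: 4427551964539056147 = 0x3D71D30DB6EEF013; invert → 0xC28E2CF249110FEC; add 1 → 0xC28E2CF249110FED.
Split into bytes (most-significant first): C2 8E 2C F2 49 11 0F ED.
Big-endian stores the most-significant byte at the lowest address.
So the memory order matches the most-significant-first order: C2 8E 2C F2 49 11 0F ED.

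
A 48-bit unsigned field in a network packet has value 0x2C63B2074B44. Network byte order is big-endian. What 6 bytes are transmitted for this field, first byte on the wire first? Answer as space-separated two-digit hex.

2C 63 B2 07 4B 44

Split into bytes (most-significant first): 2C 63 B2 07 4B 44.
Big-endian: lowest address holds the most-significant byte.
So the memory order matches the most-significant-first order: 2C 63 B2 07 4B 44.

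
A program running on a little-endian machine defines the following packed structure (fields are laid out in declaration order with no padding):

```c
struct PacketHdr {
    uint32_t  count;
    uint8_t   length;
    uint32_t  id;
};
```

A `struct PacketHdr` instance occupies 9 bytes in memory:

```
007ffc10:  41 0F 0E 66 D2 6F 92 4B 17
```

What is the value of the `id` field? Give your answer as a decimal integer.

`id` follows `count` (4 B), `length` (1 B), so it starts at offset 4 + 1 = 5 and occupies 4 bytes.
Bytes at offsets 5..8: 6F 92 4B 17.
Little-endian: lowest address holds the least-significant byte.
Reassemble most-significant byte first: 17 4B 92 6F → 0x174B926F.
0x174B926F = 390828655.

390828655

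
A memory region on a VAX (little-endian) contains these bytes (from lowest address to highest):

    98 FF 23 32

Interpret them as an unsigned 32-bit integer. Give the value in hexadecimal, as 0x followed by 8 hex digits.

In little-endian order the low byte comes first in memory.
Reassemble most-significant byte first: 32 23 FF 98 → 0x3223FF98.

0x3223FF98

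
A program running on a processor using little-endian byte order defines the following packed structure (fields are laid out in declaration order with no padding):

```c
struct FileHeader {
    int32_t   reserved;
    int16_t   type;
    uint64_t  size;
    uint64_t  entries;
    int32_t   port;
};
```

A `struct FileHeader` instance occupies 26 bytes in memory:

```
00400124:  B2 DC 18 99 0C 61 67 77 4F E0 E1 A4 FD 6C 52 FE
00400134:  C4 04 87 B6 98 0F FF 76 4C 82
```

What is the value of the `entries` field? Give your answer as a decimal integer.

`entries` follows `reserved` (4 B), `type` (2 B), `size` (8 B), so it starts at offset 4 + 2 + 8 = 14 and occupies 8 bytes.
Bytes at offsets 14..21: 52 FE C4 04 87 B6 98 0F.
In little-endian order the low byte comes first in memory.
Reassemble most-significant byte first: 0F 98 B6 87 04 C4 FE 52 → 0x0F98B68704C4FE52.
0x0F98B68704C4FE52 = 1123848798045797970.

1123848798045797970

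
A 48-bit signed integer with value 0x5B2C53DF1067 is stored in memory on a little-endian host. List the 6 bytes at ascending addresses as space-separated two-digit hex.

Split into bytes (most-significant first): 5B 2C 53 DF 10 67.
Little-endian stores the least-significant byte at the lowest address.
So at ascending addresses the bytes are 67 10 DF 53 2C 5B.

67 10 DF 53 2C 5B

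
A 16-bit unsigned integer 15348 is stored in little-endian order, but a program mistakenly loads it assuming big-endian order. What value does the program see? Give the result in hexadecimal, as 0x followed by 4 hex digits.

15348 in 16-bit hexadecimal is 0x3BF4.
Stored little-endian, the bytes at ascending addresses are F4 3B.
Read back as big-endian, the last byte is least significant, giving 0xF43B.

0xF43B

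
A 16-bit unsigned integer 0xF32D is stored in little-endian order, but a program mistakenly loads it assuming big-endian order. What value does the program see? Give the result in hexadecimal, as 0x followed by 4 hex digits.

0x2DF3

Stored little-endian, the bytes at ascending addresses are 2D F3.
Read back as big-endian, the last byte is least significant, giving 0x2DF3.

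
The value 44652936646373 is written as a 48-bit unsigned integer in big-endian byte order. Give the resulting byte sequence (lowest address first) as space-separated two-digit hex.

44652936646373 in hexadecimal, padded to 48 bits, is 0x289C926D4EE5.
Split into bytes (most-significant first): 28 9C 92 6D 4E E5.
Big-endian: lowest address holds the most-significant byte.
So the memory order matches the most-significant-first order: 28 9C 92 6D 4E E5.

28 9C 92 6D 4E E5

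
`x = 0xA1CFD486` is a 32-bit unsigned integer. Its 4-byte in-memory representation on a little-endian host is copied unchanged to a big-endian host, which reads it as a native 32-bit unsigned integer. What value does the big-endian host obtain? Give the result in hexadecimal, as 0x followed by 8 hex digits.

0x86D4CFA1

Stored little-endian, the bytes at ascending addresses are 86 D4 CF A1.
Read back as big-endian, the last byte is least significant, giving 0x86D4CFA1.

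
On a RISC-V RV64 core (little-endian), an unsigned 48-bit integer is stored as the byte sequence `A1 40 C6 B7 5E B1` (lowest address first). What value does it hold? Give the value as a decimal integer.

195020368265377

In little-endian order the low byte comes first in memory.
Reassemble most-significant byte first: B1 5E B7 C6 40 A1 → 0xB15EB7C640A1.
0xB15EB7C640A1 = 195020368265377.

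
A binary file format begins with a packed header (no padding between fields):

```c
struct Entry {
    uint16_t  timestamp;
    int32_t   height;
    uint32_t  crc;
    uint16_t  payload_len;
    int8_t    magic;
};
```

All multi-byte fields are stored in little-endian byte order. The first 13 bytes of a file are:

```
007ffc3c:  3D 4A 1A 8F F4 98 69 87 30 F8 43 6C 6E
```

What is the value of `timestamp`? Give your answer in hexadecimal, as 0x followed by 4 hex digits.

0x4A3D

`timestamp` is the first field, at byte offset 0, occupying 2 bytes.
Bytes at offsets 0..1: 3D 4A.
Little-endian: lowest address holds the least-significant byte.
Reassemble most-significant byte first: 4A 3D → 0x4A3D.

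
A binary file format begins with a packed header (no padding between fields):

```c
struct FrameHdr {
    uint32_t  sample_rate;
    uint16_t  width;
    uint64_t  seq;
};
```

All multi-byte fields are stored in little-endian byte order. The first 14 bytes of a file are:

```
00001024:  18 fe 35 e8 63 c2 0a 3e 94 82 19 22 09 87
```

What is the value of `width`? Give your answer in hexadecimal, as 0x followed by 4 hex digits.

`width` follows `sample_rate` (4 bytes), so it starts at byte offset 4 and occupies 2 bytes.
Bytes at offsets 4..5: 63 C2.
In little-endian order the low byte comes first in memory.
Reassemble most-significant byte first: C2 63 → 0xC263.

0xC263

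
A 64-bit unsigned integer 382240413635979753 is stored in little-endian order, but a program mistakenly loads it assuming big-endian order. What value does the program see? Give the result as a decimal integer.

382240413635979753 in 64-bit hexadecimal is 0x054DFDA1899229E9.
Stored little-endian, the bytes at ascending addresses are E9 29 92 89 A1 FD 4D 05.
Read back as big-endian, the last byte is least significant, giving 0xE9299289A1FD4D05.
0xE9299289A1FD4D05 = 16801121004708252933.

16801121004708252933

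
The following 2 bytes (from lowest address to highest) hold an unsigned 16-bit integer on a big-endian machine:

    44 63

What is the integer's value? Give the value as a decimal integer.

Big-endian stores the most-significant byte at the lowest address.
The bytes are already most-significant first: 0x4463.
0x4463 = 17507.

17507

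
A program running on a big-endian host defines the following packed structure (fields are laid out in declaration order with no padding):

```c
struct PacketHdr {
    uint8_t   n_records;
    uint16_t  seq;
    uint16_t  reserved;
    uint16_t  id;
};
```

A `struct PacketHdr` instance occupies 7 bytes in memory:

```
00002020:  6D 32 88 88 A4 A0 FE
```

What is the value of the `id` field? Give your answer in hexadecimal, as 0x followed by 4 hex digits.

`id` follows `n_records` (1 B), `seq` (2 B), `reserved` (2 B), so it starts at offset 1 + 2 + 2 = 5 and occupies 2 bytes.
Bytes at offsets 5..6: A0 FE.
In big-endian order the high byte comes first in memory.
The bytes are already most-significant first: 0xA0FE.

0xA0FE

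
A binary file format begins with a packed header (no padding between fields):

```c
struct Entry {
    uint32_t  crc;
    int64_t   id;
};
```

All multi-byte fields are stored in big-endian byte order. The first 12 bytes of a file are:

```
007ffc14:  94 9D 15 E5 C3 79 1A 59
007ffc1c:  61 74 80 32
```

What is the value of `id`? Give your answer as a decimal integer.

-4361425792942178254

`id` follows `crc` (4 bytes), so it starts at byte offset 4 and occupies 8 bytes.
Bytes at offsets 4..11: C3 79 1A 59 61 74 80 32.
Big-endian stores the most-significant byte at the lowest address.
The bytes are already most-significant first: 0xC3791A5961748032.
Top bit is set, so as a signed 64-bit value this is 0xC3791A5961748032 − 2^64 = -4361425792942178254.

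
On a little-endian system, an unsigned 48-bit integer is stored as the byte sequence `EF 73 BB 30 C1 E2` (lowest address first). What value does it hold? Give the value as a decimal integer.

249319374156783

Little-endian stores the least-significant byte at the lowest address.
Reassemble most-significant byte first: E2 C1 30 BB 73 EF → 0xE2C130BB73EF.
0xE2C130BB73EF = 249319374156783.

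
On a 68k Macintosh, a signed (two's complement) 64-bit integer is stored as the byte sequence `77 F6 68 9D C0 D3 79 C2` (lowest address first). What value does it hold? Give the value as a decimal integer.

In big-endian order the high byte comes first in memory.
The bytes are already most-significant first: 0x77F6689DC0D379C2.
0x77F6689DC0D379C2 = 8644211561538484674.

8644211561538484674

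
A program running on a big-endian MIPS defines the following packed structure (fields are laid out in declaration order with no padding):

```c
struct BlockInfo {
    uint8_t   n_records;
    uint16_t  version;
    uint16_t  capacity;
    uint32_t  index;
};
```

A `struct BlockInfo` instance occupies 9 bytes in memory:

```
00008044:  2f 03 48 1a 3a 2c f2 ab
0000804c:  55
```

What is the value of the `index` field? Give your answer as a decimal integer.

754101077

`index` follows `n_records` (1 B), `version` (2 B), `capacity` (2 B), so it starts at offset 1 + 2 + 2 = 5 and occupies 4 bytes.
Bytes at offsets 5..8: 2C F2 AB 55.
Big-endian: lowest address holds the most-significant byte.
The bytes are already most-significant first: 0x2CF2AB55.
0x2CF2AB55 = 754101077.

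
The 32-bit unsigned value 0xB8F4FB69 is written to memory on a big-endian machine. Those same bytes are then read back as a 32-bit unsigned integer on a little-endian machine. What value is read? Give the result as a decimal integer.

1778119864

Stored big-endian, the bytes at ascending addresses are B8 F4 FB 69.
Read back as little-endian, the first byte is least significant, giving 0x69FBF4B8.
0x69FBF4B8 = 1778119864.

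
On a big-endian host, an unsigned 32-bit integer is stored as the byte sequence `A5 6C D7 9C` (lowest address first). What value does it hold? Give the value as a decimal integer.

In big-endian order the high byte comes first in memory.
The bytes are already most-significant first: 0xA56CD79C.
0xA56CD79C = 2775373724.

2775373724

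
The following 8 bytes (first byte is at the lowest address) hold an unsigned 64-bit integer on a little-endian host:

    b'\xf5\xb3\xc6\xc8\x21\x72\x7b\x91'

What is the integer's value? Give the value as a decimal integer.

In little-endian order the low byte comes first in memory.
Reassemble most-significant byte first: 91 7B 72 21 C8 C6 B3 F5 → 0x917B7221C8C6B3F5.
0x917B7221C8C6B3F5 = 10483098047062914037.

10483098047062914037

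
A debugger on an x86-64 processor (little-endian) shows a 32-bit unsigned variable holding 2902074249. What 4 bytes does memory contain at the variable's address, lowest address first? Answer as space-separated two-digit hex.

2902074249 in hexadecimal, padded to 32 bits, is 0xACFA2389.
Split into bytes (most-significant first): AC FA 23 89.
Little-endian stores the least-significant byte at the lowest address.
So at ascending addresses the bytes are 89 23 FA AC.

89 23 FA AC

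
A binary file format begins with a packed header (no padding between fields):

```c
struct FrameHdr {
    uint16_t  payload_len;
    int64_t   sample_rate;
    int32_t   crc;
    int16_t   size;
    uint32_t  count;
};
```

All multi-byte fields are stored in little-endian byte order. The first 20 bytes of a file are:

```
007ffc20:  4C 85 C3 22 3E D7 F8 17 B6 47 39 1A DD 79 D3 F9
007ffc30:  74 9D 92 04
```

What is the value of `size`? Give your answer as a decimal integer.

-1581

`size` follows `payload_len` (2 B), `sample_rate` (8 B), `crc` (4 B), so it starts at offset 2 + 8 + 4 = 14 and occupies 2 bytes.
Bytes at offsets 14..15: D3 F9.
Little-endian stores the least-significant byte at the lowest address.
Reassemble most-significant byte first: F9 D3 → 0xF9D3.
Top bit is set, so as a signed 16-bit value this is 0xF9D3 − 2^16 = -1581.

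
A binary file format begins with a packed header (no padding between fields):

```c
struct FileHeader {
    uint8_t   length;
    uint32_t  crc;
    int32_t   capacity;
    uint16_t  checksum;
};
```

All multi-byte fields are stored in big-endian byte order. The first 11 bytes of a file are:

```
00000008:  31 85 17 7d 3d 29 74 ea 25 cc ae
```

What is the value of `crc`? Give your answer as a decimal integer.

2232909117

`crc` follows `length` (1 byte), so it starts at byte offset 1 and occupies 4 bytes.
Bytes at offsets 1..4: 85 17 7D 3D.
In big-endian order the high byte comes first in memory.
The bytes are already most-significant first: 0x85177D3D.
0x85177D3D = 2232909117.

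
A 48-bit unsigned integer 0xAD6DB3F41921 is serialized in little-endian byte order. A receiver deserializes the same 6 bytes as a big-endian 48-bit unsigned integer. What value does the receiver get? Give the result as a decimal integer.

Stored little-endian, the bytes at ascending addresses are 21 19 F4 B3 6D AD.
Read back as big-endian, the last byte is least significant, giving 0x2119F4B36DAD.
0x2119F4B36DAD = 36395363298733.

36395363298733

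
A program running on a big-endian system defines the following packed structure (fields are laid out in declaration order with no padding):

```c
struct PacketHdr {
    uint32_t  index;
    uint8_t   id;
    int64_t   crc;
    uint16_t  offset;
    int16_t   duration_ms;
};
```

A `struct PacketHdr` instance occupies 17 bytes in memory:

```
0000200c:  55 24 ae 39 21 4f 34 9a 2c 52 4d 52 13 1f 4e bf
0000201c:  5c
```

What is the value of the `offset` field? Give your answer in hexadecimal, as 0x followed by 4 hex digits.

0x1F4E

`offset` follows `index` (4 B), `id` (1 B), `crc` (8 B), so it starts at offset 4 + 1 + 8 = 13 and occupies 2 bytes.
Bytes at offsets 13..14: 1F 4E.
Big-endian: lowest address holds the most-significant byte.
The bytes are already most-significant first: 0x1F4E.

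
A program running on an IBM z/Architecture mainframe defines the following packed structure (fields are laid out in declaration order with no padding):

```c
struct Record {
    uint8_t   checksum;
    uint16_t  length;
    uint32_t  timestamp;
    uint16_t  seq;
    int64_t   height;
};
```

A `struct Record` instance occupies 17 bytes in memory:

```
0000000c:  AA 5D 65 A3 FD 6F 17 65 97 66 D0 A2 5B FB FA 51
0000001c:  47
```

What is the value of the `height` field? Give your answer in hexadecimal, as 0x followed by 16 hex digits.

0x66D0A25BFBFA5147

`height` follows `checksum` (1 B), `length` (2 B), `timestamp` (4 B), `seq` (2 B), so it starts at offset 1 + 2 + 4 + 2 = 9 and occupies 8 bytes.
Bytes at offsets 9..16: 66 D0 A2 5B FB FA 51 47.
In big-endian order the high byte comes first in memory.
The bytes are already most-significant first: 0x66D0A25BFBFA5147.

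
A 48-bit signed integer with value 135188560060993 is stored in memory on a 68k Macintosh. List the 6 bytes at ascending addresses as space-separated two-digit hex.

7A F4 0A 19 A2 41

135188560060993 in hexadecimal, padded to 48 bits, is 0x7AF40A19A241.
Split into bytes (most-significant first): 7A F4 0A 19 A2 41.
In big-endian order the high byte comes first in memory.
So the memory order matches the most-significant-first order: 7A F4 0A 19 A2 41.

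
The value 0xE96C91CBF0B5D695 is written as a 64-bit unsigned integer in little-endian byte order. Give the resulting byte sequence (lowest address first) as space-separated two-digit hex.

Split into bytes (most-significant first): E9 6C 91 CB F0 B5 D6 95.
In little-endian order the low byte comes first in memory.
So at ascending addresses the bytes are 95 D6 B5 F0 CB 91 6C E9.

95 D6 B5 F0 CB 91 6C E9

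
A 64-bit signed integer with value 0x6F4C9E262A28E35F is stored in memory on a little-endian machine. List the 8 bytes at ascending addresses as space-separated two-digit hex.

Split into bytes (most-significant first): 6F 4C 9E 26 2A 28 E3 5F.
Little-endian stores the least-significant byte at the lowest address.
So at ascending addresses the bytes are 5F E3 28 2A 26 9E 4C 6F.

5F E3 28 2A 26 9E 4C 6F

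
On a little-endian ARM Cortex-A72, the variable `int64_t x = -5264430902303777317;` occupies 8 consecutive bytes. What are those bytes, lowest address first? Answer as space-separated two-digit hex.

Two's complement of -5264430902303777317 in 64 bits: 5264430902303777317 = 0x490F04037467E225; invert → 0xB6F0FBFC8B981DDA; add 1 → 0xB6F0FBFC8B981DDB.
Split into bytes (most-significant first): B6 F0 FB FC 8B 98 1D DB.
Little-endian: lowest address holds the least-significant byte.
So at ascending addresses the bytes are DB 1D 98 8B FC FB F0 B6.

DB 1D 98 8B FC FB F0 B6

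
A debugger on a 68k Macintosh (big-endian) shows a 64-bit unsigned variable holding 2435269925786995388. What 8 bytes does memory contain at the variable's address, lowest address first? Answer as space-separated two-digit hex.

2435269925786995388 in hexadecimal, padded to 64 bits, is 0x21CBD1184AB9CABC.
Split into bytes (most-significant first): 21 CB D1 18 4A B9 CA BC.
In big-endian order the high byte comes first in memory.
So the memory order matches the most-significant-first order: 21 CB D1 18 4A B9 CA BC.

21 CB D1 18 4A B9 CA BC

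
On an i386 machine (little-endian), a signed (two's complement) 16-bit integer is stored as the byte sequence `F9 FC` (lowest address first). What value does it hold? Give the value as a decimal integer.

In little-endian order the low byte comes first in memory.
Reassemble most-significant byte first: FC F9 → 0xFCF9.
Top bit is set, so as a signed 16-bit value this is 0xFCF9 − 2^16 = -775.

-775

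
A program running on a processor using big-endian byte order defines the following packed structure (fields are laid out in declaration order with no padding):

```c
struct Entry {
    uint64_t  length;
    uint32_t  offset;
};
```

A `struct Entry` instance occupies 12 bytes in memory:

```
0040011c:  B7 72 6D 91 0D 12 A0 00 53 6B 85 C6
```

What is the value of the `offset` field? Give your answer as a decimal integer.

1399555526

`offset` follows `length` (8 bytes), so it starts at byte offset 8 and occupies 4 bytes.
Bytes at offsets 8..11: 53 6B 85 C6.
Big-endian: lowest address holds the most-significant byte.
The bytes are already most-significant first: 0x536B85C6.
0x536B85C6 = 1399555526.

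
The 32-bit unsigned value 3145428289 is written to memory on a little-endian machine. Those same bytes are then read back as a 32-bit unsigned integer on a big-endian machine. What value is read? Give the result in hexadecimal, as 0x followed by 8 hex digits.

0x416D7BBB

3145428289 in 32-bit hexadecimal is 0xBB7B6D41.
Stored little-endian, the bytes at ascending addresses are 41 6D 7B BB.
Read back as big-endian, the last byte is least significant, giving 0x416D7BBB.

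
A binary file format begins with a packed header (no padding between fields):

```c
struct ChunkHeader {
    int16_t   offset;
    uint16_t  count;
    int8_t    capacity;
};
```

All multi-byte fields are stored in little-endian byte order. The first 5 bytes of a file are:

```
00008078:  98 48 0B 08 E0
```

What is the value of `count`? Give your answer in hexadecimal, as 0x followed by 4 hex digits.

`count` follows `offset` (2 bytes), so it starts at byte offset 2 and occupies 2 bytes.
Bytes at offsets 2..3: 0B 08.
In little-endian order the low byte comes first in memory.
Reassemble most-significant byte first: 08 0B → 0x080B.

0x080B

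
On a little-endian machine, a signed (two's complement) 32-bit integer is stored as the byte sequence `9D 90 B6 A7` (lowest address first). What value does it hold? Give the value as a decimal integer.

Little-endian stores the least-significant byte at the lowest address.
Reassemble most-significant byte first: A7 B6 90 9D → 0xA7B6909D.
Top bit is set, so as a signed 32-bit value this is 0xA7B6909D − 2^32 = -1481207651.

-1481207651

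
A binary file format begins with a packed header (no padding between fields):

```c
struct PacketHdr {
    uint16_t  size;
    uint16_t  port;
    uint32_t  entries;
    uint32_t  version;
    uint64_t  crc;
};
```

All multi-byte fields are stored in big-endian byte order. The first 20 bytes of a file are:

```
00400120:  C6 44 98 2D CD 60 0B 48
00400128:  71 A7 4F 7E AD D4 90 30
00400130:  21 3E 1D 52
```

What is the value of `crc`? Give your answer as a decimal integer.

12525795000014740818

`crc` follows `size` (2 B), `port` (2 B), `entries` (4 B), `version` (4 B), so it starts at offset 2 + 2 + 4 + 4 = 12 and occupies 8 bytes.
Bytes at offsets 12..19: AD D4 90 30 21 3E 1D 52.
Big-endian: lowest address holds the most-significant byte.
The bytes are already most-significant first: 0xADD49030213E1D52.
0xADD49030213E1D52 = 12525795000014740818.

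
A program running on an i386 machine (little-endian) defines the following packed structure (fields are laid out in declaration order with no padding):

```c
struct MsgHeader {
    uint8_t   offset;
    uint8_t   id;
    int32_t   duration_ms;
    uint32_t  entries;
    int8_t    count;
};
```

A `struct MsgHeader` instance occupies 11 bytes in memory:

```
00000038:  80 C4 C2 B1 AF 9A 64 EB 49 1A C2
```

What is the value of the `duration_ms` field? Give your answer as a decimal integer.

-1699761726

`duration_ms` follows `offset` (1 B), `id` (1 B), so it starts at offset 1 + 1 = 2 and occupies 4 bytes.
Bytes at offsets 2..5: C2 B1 AF 9A.
Little-endian stores the least-significant byte at the lowest address.
Reassemble most-significant byte first: 9A AF B1 C2 → 0x9AAFB1C2.
Top bit is set, so as a signed 32-bit value this is 0x9AAFB1C2 − 2^32 = -1699761726.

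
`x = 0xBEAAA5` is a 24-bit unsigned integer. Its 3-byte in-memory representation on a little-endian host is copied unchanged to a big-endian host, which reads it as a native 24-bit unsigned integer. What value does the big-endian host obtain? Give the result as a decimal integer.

Stored little-endian, the bytes at ascending addresses are A5 AA BE.
Read back as big-endian, the last byte is least significant, giving 0xA5AABE.
0xA5AABE = 10857150.

10857150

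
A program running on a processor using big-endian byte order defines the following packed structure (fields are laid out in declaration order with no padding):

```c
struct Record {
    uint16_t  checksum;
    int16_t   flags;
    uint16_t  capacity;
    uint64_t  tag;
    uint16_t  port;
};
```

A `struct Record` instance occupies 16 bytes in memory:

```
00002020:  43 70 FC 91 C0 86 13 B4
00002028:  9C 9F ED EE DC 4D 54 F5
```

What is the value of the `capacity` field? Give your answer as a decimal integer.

`capacity` follows `checksum` (2 B), `flags` (2 B), so it starts at offset 2 + 2 = 4 and occupies 2 bytes.
Bytes at offsets 4..5: C0 86.
In big-endian order the high byte comes first in memory.
The bytes are already most-significant first: 0xC086.
0xC086 = 49286.

49286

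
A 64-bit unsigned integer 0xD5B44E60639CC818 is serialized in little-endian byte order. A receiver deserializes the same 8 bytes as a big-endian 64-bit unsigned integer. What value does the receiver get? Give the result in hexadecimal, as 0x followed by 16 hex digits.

Stored little-endian, the bytes at ascending addresses are 18 C8 9C 63 60 4E B4 D5.
Read back as big-endian, the last byte is least significant, giving 0x18C89C63604EB4D5.

0x18C89C63604EB4D5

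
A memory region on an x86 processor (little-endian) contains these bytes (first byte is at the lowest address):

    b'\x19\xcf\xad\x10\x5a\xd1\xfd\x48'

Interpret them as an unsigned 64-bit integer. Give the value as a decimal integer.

Little-endian: lowest address holds the least-significant byte.
Reassemble most-significant byte first: 48 FD D1 5A 10 AD CF 19 → 0x48FDD15A10ADCF19.
0x48FDD15A10ADCF19 = 5259590124595695385.

5259590124595695385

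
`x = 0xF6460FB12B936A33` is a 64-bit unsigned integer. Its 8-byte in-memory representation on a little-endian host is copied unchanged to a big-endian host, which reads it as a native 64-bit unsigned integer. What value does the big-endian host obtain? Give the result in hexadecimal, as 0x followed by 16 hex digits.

Stored little-endian, the bytes at ascending addresses are 33 6A 93 2B B1 0F 46 F6.
Read back as big-endian, the last byte is least significant, giving 0x336A932BB10F46F6.

0x336A932BB10F46F6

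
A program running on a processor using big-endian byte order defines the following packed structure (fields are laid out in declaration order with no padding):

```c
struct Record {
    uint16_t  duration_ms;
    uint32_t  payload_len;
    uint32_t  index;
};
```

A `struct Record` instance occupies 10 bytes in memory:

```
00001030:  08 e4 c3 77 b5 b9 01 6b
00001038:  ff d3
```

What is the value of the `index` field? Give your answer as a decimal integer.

`index` follows `duration_ms` (2 B), `payload_len` (4 B), so it starts at offset 2 + 4 = 6 and occupies 4 bytes.
Bytes at offsets 6..9: 01 6B FF D3.
Big-endian stores the most-significant byte at the lowest address.
The bytes are already most-significant first: 0x016BFFD3.
0x016BFFD3 = 23855059.

23855059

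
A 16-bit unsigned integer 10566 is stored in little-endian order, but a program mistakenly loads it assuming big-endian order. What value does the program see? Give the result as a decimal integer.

10566 in 16-bit hexadecimal is 0x2946.
Stored little-endian, the bytes at ascending addresses are 46 29.
Read back as big-endian, the last byte is least significant, giving 0x4629.
0x4629 = 17961.

17961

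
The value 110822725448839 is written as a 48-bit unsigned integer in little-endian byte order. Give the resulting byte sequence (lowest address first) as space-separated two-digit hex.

87 F4 2E ED CA 64

110822725448839 in hexadecimal, padded to 48 bits, is 0x64CAED2EF487.
Split into bytes (most-significant first): 64 CA ED 2E F4 87.
Little-endian stores the least-significant byte at the lowest address.
So at ascending addresses the bytes are 87 F4 2E ED CA 64.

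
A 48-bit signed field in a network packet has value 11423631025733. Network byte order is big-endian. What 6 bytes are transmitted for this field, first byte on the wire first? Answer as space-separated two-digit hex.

11423631025733 in hexadecimal, padded to 48 bits, is 0x0A63C5782645.
Split into bytes (most-significant first): 0A 63 C5 78 26 45.
Big-endian: lowest address holds the most-significant byte.
So the memory order matches the most-significant-first order: 0A 63 C5 78 26 45.

0A 63 C5 78 26 45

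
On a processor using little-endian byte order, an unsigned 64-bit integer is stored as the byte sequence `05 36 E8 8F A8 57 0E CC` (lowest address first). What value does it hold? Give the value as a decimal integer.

14703786214891730437

Little-endian: lowest address holds the least-significant byte.
Reassemble most-significant byte first: CC 0E 57 A8 8F E8 36 05 → 0xCC0E57A88FE83605.
0xCC0E57A88FE83605 = 14703786214891730437.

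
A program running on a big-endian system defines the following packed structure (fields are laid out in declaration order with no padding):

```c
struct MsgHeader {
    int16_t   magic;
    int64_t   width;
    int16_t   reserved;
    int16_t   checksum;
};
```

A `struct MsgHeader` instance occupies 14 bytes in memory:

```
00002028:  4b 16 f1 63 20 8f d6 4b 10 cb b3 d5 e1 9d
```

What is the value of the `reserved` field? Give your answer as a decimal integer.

-19499

`reserved` follows `magic` (2 B), `width` (8 B), so it starts at offset 2 + 8 = 10 and occupies 2 bytes.
Bytes at offsets 10..11: B3 D5.
In big-endian order the high byte comes first in memory.
The bytes are already most-significant first: 0xB3D5.
Top bit is set, so as a signed 16-bit value this is 0xB3D5 − 2^16 = -19499.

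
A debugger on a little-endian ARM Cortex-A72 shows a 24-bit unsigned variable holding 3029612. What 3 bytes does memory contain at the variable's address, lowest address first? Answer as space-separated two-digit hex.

3029612 in hexadecimal, padded to 24 bits, is 0x2E3A6C.
Split into bytes (most-significant first): 2E 3A 6C.
Little-endian stores the least-significant byte at the lowest address.
So at ascending addresses the bytes are 6C 3A 2E.

6C 3A 2E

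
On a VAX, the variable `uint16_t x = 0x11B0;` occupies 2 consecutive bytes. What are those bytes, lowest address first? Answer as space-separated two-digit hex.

Split into bytes (most-significant first): 11 B0.
Little-endian: lowest address holds the least-significant byte.
So at ascending addresses the bytes are B0 11.

B0 11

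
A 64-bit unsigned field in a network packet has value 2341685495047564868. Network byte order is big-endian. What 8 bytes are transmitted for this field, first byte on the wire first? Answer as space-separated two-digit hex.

2341685495047564868 in hexadecimal, padded to 64 bits, is 0x207F568D0BFEAE44.
Split into bytes (most-significant first): 20 7F 56 8D 0B FE AE 44.
Big-endian stores the most-significant byte at the lowest address.
So the memory order matches the most-significant-first order: 20 7F 56 8D 0B FE AE 44.

20 7F 56 8D 0B FE AE 44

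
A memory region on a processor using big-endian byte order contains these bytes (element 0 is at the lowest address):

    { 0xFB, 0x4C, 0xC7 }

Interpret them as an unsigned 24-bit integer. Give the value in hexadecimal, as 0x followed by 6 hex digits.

Big-endian stores the most-significant byte at the lowest address.
The bytes are already most-significant first: 0xFB4CC7.

0xFB4CC7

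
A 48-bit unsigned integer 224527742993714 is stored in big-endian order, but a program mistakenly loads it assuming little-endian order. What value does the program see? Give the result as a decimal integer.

224527742993714 in 48-bit hexadecimal is 0xCC34F05D0532.
Stored big-endian, the bytes at ascending addresses are CC 34 F0 5D 05 32.
Read back as little-endian, the first byte is least significant, giving 0x32055DF034CC.
0x32055DF034CC = 54998632248524.

54998632248524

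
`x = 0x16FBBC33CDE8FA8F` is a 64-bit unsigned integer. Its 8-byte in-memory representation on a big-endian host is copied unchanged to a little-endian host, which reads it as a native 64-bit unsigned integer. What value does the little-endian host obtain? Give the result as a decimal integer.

Stored big-endian, the bytes at ascending addresses are 16 FB BC 33 CD E8 FA 8F.
Read back as little-endian, the first byte is least significant, giving 0x8FFAE8CD33BCFB16.
0x8FFAE8CD33BCFB16 = 10374860659635321622.

10374860659635321622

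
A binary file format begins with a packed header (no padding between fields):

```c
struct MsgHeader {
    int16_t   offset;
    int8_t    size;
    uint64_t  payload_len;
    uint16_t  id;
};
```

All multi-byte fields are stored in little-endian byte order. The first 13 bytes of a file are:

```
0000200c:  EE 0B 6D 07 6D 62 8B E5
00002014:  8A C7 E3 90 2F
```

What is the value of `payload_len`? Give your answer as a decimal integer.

`payload_len` follows `offset` (2 B), `size` (1 B), so it starts at offset 2 + 1 = 3 and occupies 8 bytes.
Bytes at offsets 3..10: 07 6D 62 8B E5 8A C7 E3.
Little-endian stores the least-significant byte at the lowest address.
Reassemble most-significant byte first: E3 C7 8A E5 8B 62 6D 07 → 0xE3C78AE58B626D07.
0xE3C78AE58B626D07 = 16413240085465689351.

16413240085465689351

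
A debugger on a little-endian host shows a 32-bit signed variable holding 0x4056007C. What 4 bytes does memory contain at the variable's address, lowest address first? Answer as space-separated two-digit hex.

7C 00 56 40

Split into bytes (most-significant first): 40 56 00 7C.
Little-endian: lowest address holds the least-significant byte.
So at ascending addresses the bytes are 7C 00 56 40.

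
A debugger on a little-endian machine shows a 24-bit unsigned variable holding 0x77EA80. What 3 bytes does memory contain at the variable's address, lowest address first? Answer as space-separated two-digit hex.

80 EA 77

Split into bytes (most-significant first): 77 EA 80.
Little-endian stores the least-significant byte at the lowest address.
So at ascending addresses the bytes are 80 EA 77.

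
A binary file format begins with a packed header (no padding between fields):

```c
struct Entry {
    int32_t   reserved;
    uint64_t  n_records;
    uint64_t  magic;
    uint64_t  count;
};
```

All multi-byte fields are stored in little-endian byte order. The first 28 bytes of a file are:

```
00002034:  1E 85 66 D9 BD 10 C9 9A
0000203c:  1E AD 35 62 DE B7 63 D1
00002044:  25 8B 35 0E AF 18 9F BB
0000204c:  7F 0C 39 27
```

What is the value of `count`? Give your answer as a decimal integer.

2826303983899842735

`count` follows `reserved` (4 B), `n_records` (8 B), `magic` (8 B), so it starts at offset 4 + 8 + 8 = 20 and occupies 8 bytes.
Bytes at offsets 20..27: AF 18 9F BB 7F 0C 39 27.
Little-endian stores the least-significant byte at the lowest address.
Reassemble most-significant byte first: 27 39 0C 7F BB 9F 18 AF → 0x27390C7FBB9F18AF.
0x27390C7FBB9F18AF = 2826303983899842735.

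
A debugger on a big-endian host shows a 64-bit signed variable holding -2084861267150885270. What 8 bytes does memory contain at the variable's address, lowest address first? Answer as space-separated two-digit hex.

E3 11 15 B9 3D 80 2E 6A

Two's complement of -2084861267150885270 in 64 bits: 2084861267150885270 = 0x1CEEEA46C27FD196; invert → 0xE31115B93D802E69; add 1 → 0xE31115B93D802E6A.
Split into bytes (most-significant first): E3 11 15 B9 3D 80 2E 6A.
Big-endian stores the most-significant byte at the lowest address.
So the memory order matches the most-significant-first order: E3 11 15 B9 3D 80 2E 6A.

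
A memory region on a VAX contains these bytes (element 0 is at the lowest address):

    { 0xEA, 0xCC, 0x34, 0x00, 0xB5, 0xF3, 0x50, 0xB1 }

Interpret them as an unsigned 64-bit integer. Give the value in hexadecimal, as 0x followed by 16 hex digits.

0xB150F3B50034CCEA

Little-endian stores the least-significant byte at the lowest address.
Reassemble most-significant byte first: B1 50 F3 B5 00 34 CC EA → 0xB150F3B50034CCEA.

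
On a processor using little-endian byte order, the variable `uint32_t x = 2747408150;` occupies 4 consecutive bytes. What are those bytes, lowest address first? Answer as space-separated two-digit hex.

2747408150 in hexadecimal, padded to 32 bits, is 0xA3C21F16.
Split into bytes (most-significant first): A3 C2 1F 16.
Little-endian: lowest address holds the least-significant byte.
So at ascending addresses the bytes are 16 1F C2 A3.

16 1F C2 A3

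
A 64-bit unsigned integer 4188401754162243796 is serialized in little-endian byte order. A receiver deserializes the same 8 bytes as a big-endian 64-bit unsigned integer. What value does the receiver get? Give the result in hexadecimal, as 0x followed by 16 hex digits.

0xD4A8764D3431203A

4188401754162243796 in 64-bit hexadecimal is 0x3A2031344D76A8D4.
Stored little-endian, the bytes at ascending addresses are D4 A8 76 4D 34 31 20 3A.
Read back as big-endian, the last byte is least significant, giving 0xD4A8764D3431203A.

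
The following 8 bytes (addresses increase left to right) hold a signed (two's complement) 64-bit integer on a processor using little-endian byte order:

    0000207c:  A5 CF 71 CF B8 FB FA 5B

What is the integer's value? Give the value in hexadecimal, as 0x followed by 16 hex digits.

Little-endian stores the least-significant byte at the lowest address.
Reassemble most-significant byte first: 5B FA FB B8 CF 71 CF A5 → 0x5BFAFBB8CF71CFA5.

0x5BFAFBB8CF71CFA5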